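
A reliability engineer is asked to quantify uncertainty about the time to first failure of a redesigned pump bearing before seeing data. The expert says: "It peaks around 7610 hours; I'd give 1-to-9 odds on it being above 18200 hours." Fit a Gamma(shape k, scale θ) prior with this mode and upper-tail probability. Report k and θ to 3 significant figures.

Gamma(k,θ) with k>1 has mode (k−1)θ, so θ = 7610/(k−1).
Need P(X < 18200) = 0.9 with θ tied to k this way. Start at k = 2, θ = 7610: P(X<18200) ≈ 0.690.
Too low — raise k to concentrate. Iterating converges to k ≈ 3.53.
Then θ = 7610/(3.53−1) ≈ 3010.

k ≈ 3.53, θ ≈ 3010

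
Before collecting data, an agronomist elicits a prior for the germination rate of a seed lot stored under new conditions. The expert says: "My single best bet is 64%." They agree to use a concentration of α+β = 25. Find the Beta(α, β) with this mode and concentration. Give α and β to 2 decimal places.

α = 15.72, β = 9.28

For α,β > 1 the Beta mode is (α−1)/(α+β−2). With α+β = 25, the mode is (α−1)/23.
Set (α−1)/23 = 0.64 → α = 1 + 0.64·23 = 15.72.
β = 25 − α = 9.28.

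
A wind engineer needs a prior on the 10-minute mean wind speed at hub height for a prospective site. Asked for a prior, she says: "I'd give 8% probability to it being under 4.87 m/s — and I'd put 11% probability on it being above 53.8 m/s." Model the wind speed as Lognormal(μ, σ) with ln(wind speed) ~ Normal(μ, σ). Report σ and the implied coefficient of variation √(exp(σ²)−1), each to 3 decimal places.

If T ~ Lognormal(μ,σ) then ln T ~ Normal(μ,σ), so the p-quantile of ln T is μ + z_p·σ.
ln(4.87) = 1.583 and ln(53.8) = 3.985; z_{0.08} = -1.405, z_{0.89} = 1.227.
σ = (3.985 − 1.583)/(1.227 − (-1.405)) = 0.913.
μ = 1.583 − (-1.405)·0.913 = 2.866.
CV = √(exp(σ²)−1) = √(exp(0.8332)−1) = 1.141.

σ ≈ 0.913, CV ≈ 1.141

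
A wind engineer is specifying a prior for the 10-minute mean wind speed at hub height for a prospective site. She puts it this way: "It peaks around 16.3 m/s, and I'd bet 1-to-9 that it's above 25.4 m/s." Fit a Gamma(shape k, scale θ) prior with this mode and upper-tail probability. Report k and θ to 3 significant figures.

k ≈ 10.5, θ ≈ 1.71

Gamma(k,θ) with k>1 has mode (k−1)θ, so θ = 16.3/(k−1).
Need P(X < 25.4) = 0.9 with θ tied to k this way. Start at k = 2, θ = 16.3: P(X<25.4) ≈ 0.461.
Too low — raise k to concentrate. Iterating converges to k ≈ 10.5.
Then θ = 16.3/(10.5−1) ≈ 1.71.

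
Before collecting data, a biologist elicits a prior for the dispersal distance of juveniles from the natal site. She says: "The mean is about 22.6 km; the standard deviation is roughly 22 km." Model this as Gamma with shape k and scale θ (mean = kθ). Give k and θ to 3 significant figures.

k ≈ 1.06, θ ≈ 21.4

For Gamma(k, scale θ): mean = kθ, variance = kθ², so CV = 1/√k.
CV = SD/mean = 22/22.6 = 0.9735, hence k = 1/CV² = 1.06.
Then θ = mean/k = 22.6/1.06 = 21.4.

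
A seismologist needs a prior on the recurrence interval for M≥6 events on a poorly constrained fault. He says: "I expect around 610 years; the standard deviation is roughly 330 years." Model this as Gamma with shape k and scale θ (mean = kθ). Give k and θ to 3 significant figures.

For Gamma(k, scale θ): mean = kθ, variance = kθ², so CV = 1/√k.
CV = SD/mean = 330/610 = 0.541, hence k = 1/CV² = 3.42.
Then θ = mean/k = 610/3.42 = 179.

k ≈ 3.42, θ ≈ 179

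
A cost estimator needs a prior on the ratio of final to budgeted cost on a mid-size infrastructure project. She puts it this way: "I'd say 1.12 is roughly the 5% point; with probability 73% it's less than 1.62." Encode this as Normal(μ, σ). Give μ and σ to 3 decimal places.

The p-quantile of Normal(μ,σ) is μ + z_p·σ, with z_{0.05} = -1.645 and z_{0.73} = 0.6128.
Eliminate σ: μ = (z₂·x₁ − z₁·x₂)/(z₂ − z₁) = (0.6128·1.12 − (-1.645)·1.62)/2.258 = 1.484.
Then σ = (x₂ − x₁)/(z₂ − z₁) = (1.62 − 1.12)/2.258 = 0.221.

μ = 1.484, σ = 0.221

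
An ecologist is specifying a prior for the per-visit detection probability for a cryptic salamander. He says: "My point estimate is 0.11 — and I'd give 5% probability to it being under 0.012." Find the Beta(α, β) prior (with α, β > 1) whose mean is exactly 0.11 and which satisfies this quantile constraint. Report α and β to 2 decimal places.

With mean 0.11 fixed, write α = 0.11s, β = 0.89s where s = α+β.
Need P(θ < 0.012) = 0.05 under Beta(0.11s, 0.89s). Normal approximation: (q−m)/√(m(1−m)/s) ≈ z_{0.05} = -1.64, so s ≈ 0.11·0.89·(-1.64)²/(0.012−0.11)² = 27.6.
At s = 27.6: P(θ<0.012) ≈ 0.004. Adjusting to match 0.05 gives s ≈ 12.38.
So α = 0.11·12.38 ≈ 1.36, β = 0.89·12.38 ≈ 11.02.

α ≈ 1.36, β ≈ 11.02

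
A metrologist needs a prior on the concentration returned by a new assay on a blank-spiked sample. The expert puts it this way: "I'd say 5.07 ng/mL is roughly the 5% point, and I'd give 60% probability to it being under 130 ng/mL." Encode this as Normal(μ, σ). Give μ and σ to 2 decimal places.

The p-quantile of Normal(μ,σ) is μ + z_p·σ, with z_{0.05} = -1.645 and z_{0.6} = 0.2533.
Eliminate σ: μ = (z₂·x₁ − z₁·x₂)/(z₂ − z₁) = (0.2533·5.07 − (-1.645)·130)/1.898 = 113.33.
Then σ = (x₂ − x₁)/(z₂ − z₁) = (130 − 5.07)/1.898 = 65.81.

μ = 113.33, σ = 65.81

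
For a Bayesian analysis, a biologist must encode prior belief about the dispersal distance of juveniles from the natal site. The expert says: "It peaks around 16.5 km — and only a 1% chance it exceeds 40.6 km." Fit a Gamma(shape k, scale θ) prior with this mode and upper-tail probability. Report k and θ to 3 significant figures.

Gamma(k,θ) with k>1 has mode (k−1)θ, so θ = 16.5/(k−1).
Need P(X < 40.6) = 0.99 with θ tied to k this way. Start at k = 2, θ = 16.5: P(X<40.6) ≈ 0.705.
Too low — raise k to concentrate. Iterating converges to k ≈ 6.81.
Then θ = 16.5/(6.81−1) ≈ 2.84.

k ≈ 6.81, θ ≈ 2.84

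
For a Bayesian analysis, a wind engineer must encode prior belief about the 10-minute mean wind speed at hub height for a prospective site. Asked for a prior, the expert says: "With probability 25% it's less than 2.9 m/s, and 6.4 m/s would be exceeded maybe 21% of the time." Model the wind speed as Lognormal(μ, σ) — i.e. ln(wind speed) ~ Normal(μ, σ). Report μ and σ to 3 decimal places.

μ ≈ 1.425, σ ≈ 0.535

If T ~ Lognormal(μ,σ) then ln T ~ Normal(μ,σ), so the p-quantile of ln T is μ + z_p·σ.
ln(2.9) = 1.065 and ln(6.4) = 1.856; z_{0.25} = -0.6745, z_{0.79} = 0.8064.
σ = (1.856 − 1.065)/(0.8064 − (-0.6745)) = 0.535.
μ = 1.065 − (-0.6745)·0.535 = 1.425.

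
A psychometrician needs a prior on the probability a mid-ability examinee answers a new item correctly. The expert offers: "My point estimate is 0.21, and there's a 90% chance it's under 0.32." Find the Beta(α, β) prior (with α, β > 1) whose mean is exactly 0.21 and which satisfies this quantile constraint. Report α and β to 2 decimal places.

With mean 0.21 fixed, write α = 0.21s, β = 0.79s where s = α+β.
Need P(θ < 0.32) = 0.9 under Beta(0.21s, 0.79s). Normal approximation: (q−m)/√(m(1−m)/s) ≈ z_{0.9} = 1.28, so s ≈ 0.21·0.79·(1.28)²/(0.32−0.21)² = 22.5.
At s = 22.5: P(θ<0.32) ≈ 0.894. Adjusting to match 0.9 gives s ≈ 23.97.
So α = 0.21·23.97 ≈ 5.03, β = 0.79·23.97 ≈ 18.94.

α ≈ 5.03, β ≈ 18.94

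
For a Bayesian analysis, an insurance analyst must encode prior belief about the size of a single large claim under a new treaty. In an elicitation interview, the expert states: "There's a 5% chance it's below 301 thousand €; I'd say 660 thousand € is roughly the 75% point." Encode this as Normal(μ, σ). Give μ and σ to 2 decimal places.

μ = 555.60, σ = 154.79

The p-quantile of Normal(μ,σ) is μ + z_p·σ, with z_{0.05} = -1.645 and z_{0.75} = 0.6745.
Eliminate σ: μ = (z₂·x₁ − z₁·x₂)/(z₂ − z₁) = (0.6745·301 − (-1.645)·660)/2.319 = 555.60.
Then σ = (x₂ − x₁)/(z₂ − z₁) = (660 − 301)/2.319 = 154.79.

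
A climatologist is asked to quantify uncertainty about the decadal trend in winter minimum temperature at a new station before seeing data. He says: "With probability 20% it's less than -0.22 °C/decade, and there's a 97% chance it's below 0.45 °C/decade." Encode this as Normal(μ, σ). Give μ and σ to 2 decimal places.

μ = -0.01, σ = 0.25

The p-quantile of Normal(μ,σ) is μ + z_p·σ, with z_{0.2} = -0.8416 and z_{0.97} = 1.881.
Eliminate σ: μ = (z₂·x₁ − z₁·x₂)/(z₂ − z₁) = (1.881·-0.22 − (-0.8416)·0.45)/2.722 = -0.01.
Then σ = (x₂ − x₁)/(z₂ − z₁) = (0.45 − -0.22)/2.722 = 0.25.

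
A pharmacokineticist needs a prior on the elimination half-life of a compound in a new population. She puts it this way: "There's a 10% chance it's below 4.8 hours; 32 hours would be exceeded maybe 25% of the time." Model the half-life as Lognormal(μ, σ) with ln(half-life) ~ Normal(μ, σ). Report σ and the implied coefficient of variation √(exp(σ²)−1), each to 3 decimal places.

σ ≈ 0.970, CV ≈ 1.250

If T ~ Lognormal(μ,σ) then ln T ~ Normal(μ,σ), so the p-quantile of ln T is μ + z_p·σ.
ln(4.8) = 1.569 and ln(32) = 3.466; z_{0.1} = -1.282, z_{0.75} = 0.6745.
σ = (3.466 − 1.569)/(0.6745 − (-1.282)) = 0.970.
μ = 1.569 − (-1.282)·0.970 = 2.812.
CV = √(exp(σ²)−1) = √(exp(0.9407)−1) = 1.250.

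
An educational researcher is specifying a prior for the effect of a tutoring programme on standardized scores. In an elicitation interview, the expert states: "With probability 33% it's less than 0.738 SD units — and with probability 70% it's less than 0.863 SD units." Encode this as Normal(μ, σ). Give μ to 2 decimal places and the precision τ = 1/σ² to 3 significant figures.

The p-quantile of Normal(μ,σ) is μ + z_p·σ, with z_{0.33} = -0.4399 and z_{0.7} = 0.5244.
Eliminate σ: μ = (z₂·x₁ − z₁·x₂)/(z₂ − z₁) = (0.5244·0.738 − (-0.4399)·0.863)/0.9643 = 0.80.
Then σ = (x₂ − x₁)/(z₂ − z₁) = (0.863 − 0.738)/0.9643 = 0.13.
Precision τ = 1/σ² = 1/0.1296² = 59.5.

μ = 0.80, τ = 59.5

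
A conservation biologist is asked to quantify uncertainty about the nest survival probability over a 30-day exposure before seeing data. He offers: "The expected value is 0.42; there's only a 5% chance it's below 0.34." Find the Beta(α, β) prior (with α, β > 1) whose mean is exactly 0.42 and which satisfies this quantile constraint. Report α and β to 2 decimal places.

α ≈ 41.90, β ≈ 57.87

With mean 0.42 fixed, write α = 0.42s, β = 0.58s where s = α+β.
Need P(θ < 0.34) = 0.05 under Beta(0.42s, 0.58s). Normal approximation: (q−m)/√(m(1−m)/s) ≈ z_{0.05} = -1.64, so s ≈ 0.42·0.58·(-1.64)²/(0.34−0.42)² = 103.0.
At s = 103.0: P(θ<0.34) ≈ 0.047. Adjusting to match 0.05 gives s ≈ 99.77.
So α = 0.42·99.77 ≈ 41.90, β = 0.58·99.77 ≈ 57.87.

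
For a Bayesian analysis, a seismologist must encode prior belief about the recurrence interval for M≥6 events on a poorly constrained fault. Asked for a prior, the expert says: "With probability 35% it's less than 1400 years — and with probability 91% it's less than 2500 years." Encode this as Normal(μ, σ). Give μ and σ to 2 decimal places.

μ = 1645.56, σ = 637.28

The p-quantile of Normal(μ,σ) is μ + z_p·σ, with z_{0.35} = -0.3853 and z_{0.91} = 1.341.
Eliminate σ: μ = (z₂·x₁ − z₁·x₂)/(z₂ − z₁) = (1.341·1400 − (-0.3853)·2500)/1.726 = 1645.56.
Then σ = (x₂ − x₁)/(z₂ − z₁) = (2500 − 1400)/1.726 = 637.28.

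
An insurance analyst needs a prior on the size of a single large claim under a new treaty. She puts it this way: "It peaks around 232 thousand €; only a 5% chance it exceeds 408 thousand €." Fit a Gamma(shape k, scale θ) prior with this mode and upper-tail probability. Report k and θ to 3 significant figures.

Gamma(k,θ) with k>1 has mode (k−1)θ, so θ = 232/(k−1).
Need P(X < 408) = 0.95 with θ tied to k this way. Start at k = 2, θ = 232: P(X<408) ≈ 0.525.
Too low — raise k to concentrate. Iterating converges to k ≈ 9.75.
Then θ = 232/(9.75−1) ≈ 26.5.

k ≈ 9.75, θ ≈ 26.5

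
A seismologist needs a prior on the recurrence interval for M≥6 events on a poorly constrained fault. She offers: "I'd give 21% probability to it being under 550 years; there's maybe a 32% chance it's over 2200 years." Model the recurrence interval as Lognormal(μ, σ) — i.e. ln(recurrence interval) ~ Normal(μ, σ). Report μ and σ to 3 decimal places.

μ ≈ 7.187, σ ≈ 1.088

If T ~ Lognormal(μ,σ) then ln T ~ Normal(μ,σ), so the p-quantile of ln T is μ + z_p·σ.
ln(550) = 6.31 and ln(2200) = 7.696; z_{0.21} = -0.8064, z_{0.68} = 0.4677.
σ = (7.696 − 6.31)/(0.4677 − (-0.8064)) = 1.088.
μ = 6.31 − (-0.8064)·1.088 = 7.187.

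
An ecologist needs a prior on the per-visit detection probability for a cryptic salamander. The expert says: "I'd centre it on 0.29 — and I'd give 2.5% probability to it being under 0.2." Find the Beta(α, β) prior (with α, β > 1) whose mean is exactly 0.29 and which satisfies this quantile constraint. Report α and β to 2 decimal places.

α ≈ 25.18, β ≈ 61.65

With mean 0.29 fixed, write α = 0.29s, β = 0.71s where s = α+β.
Need P(θ < 0.2) = 0.025 under Beta(0.29s, 0.71s). Normal approximation: (q−m)/√(m(1−m)/s) ≈ z_{0.025} = -1.96, so s ≈ 0.29·0.71·(-1.96)²/(0.2−0.29)² = 97.6.
At s = 97.6: P(θ<0.2) ≈ 0.019. Adjusting to match 0.025 gives s ≈ 86.83.
So α = 0.29·86.83 ≈ 25.18, β = 0.71·86.83 ≈ 61.65.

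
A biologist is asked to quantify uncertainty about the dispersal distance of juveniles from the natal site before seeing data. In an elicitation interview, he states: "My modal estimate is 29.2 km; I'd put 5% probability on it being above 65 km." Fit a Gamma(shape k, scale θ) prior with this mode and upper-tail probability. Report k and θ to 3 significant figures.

k ≈ 5.29, θ ≈ 6.8

Gamma(k,θ) with k>1 has mode (k−1)θ, so θ = 29.2/(k−1).
Need P(X < 65) = 0.95 with θ tied to k this way. Start at k = 2, θ = 29.2: P(X<65) ≈ 0.652.
Too low — raise k to concentrate. Iterating converges to k ≈ 5.29.
Then θ = 29.2/(5.29−1) ≈ 6.8.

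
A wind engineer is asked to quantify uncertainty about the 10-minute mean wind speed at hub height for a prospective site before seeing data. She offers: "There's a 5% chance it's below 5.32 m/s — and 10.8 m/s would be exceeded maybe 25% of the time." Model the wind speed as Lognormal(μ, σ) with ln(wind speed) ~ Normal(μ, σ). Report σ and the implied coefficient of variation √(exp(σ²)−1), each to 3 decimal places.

σ ≈ 0.305, CV ≈ 0.313

If T ~ Lognormal(μ,σ) then ln T ~ Normal(μ,σ), so the p-quantile of ln T is μ + z_p·σ.
ln(5.32) = 1.671 and ln(10.8) = 2.38; z_{0.05} = -1.645, z_{0.75} = 0.6745.
σ = (2.38 − 1.671)/(0.6745 − (-1.645)) = 0.305.
μ = 1.671 − (-1.645)·0.305 = 2.174.
CV = √(exp(σ²)−1) = √(exp(0.0932)−1) = 0.313.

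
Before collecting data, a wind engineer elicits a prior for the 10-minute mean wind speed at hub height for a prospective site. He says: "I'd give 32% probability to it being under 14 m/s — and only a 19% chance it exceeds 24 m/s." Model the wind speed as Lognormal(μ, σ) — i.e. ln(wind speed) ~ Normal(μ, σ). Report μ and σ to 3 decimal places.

μ ≈ 2.826, σ ≈ 0.401

If T ~ Lognormal(μ,σ) then ln T ~ Normal(μ,σ), so the p-quantile of ln T is μ + z_p·σ.
ln(14) = 2.639 and ln(24) = 3.178; z_{0.32} = -0.4677, z_{0.81} = 0.8779.
σ = (3.178 − 2.639)/(0.8779 − (-0.4677)) = 0.401.
μ = 2.639 − (-0.4677)·0.401 = 2.826.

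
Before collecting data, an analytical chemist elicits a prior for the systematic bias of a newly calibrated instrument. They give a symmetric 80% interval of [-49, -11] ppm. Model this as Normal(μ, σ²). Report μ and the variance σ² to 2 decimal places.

A symmetric 80% interval runs μ ± z·σ with z = 1.282.
Half-width = 19, so σ = 19/1.282 = 14.826 and σ² = 219.80.
μ is the interval midpoint, -30.00.

μ = -30.00, σ² = 219.80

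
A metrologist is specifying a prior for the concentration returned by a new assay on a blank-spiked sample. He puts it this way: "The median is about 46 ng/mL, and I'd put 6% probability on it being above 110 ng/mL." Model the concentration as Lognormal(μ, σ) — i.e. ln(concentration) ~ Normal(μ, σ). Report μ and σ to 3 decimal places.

If T ~ Lognormal(μ,σ) then ln T ~ Normal(μ,σ), so the p-quantile of ln T is μ + z_p·σ.
ln(46) = 3.829 and ln(110) = 4.7; z_{0.5} = 0, z_{0.94} = 1.555.
σ = (4.7 − 3.829)/(1.555 − (0)) = 0.561.
μ = 3.829 − (0)·0.561 = 3.829.

μ ≈ 3.829, σ ≈ 0.561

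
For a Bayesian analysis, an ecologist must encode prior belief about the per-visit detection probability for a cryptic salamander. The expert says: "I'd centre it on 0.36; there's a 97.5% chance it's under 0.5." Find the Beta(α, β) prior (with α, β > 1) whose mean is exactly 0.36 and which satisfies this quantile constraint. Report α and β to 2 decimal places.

α ≈ 17.09, β ≈ 30.39

With mean 0.36 fixed, write α = 0.36s, β = 0.64s where s = α+β.
Need P(θ < 0.5) = 0.975 under Beta(0.36s, 0.64s). Normal approximation: (q−m)/√(m(1−m)/s) ≈ z_{0.975} = 1.96, so s ≈ 0.36·0.64·(1.96)²/(0.5−0.36)² = 45.2.
At s = 45.2: P(θ<0.5) ≈ 0.972. Adjusting to match 0.975 gives s ≈ 47.48.
So α = 0.36·47.48 ≈ 17.09, β = 0.64·47.48 ≈ 30.39.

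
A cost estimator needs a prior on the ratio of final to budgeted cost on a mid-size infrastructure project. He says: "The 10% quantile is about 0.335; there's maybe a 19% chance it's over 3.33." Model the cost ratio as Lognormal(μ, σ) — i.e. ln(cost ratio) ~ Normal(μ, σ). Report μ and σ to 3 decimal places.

μ ≈ 0.269, σ ≈ 1.064

If T ~ Lognormal(μ,σ) then ln T ~ Normal(μ,σ), so the p-quantile of ln T is μ + z_p·σ.
ln(0.335) = -1.094 and ln(3.33) = 1.203; z_{0.1} = -1.282, z_{0.81} = 0.8779.
σ = (1.203 − -1.094)/(0.8779 − (-1.282)) = 1.064.
μ = -1.094 − (-1.282)·1.064 = 0.269.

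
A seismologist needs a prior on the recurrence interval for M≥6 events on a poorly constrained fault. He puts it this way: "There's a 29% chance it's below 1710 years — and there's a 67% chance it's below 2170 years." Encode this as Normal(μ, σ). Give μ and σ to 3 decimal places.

For Normal(μ,σ), the p-quantile is μ + z_p·σ. Here z_{0.29} = -0.5534, z_{0.67} = 0.4399.
So 1710 = μ − 0.5534σ and 2170 = μ + 0.4399σ.
Subtracting: σ = (2170 − 1710)/(0.4399 − (-0.5534)) = 463.104.
Then μ = 1710 − (-0.5534)·463.104 = 1966.275.

μ = 1966.275, σ = 463.104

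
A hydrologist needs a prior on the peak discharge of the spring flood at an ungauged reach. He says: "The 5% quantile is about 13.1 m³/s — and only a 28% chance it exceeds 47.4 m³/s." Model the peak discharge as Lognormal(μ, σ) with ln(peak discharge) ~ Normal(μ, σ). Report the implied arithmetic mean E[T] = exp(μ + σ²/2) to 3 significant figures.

If T ~ Lognormal(μ,σ) then ln T ~ Normal(μ,σ), so the p-quantile of ln T is μ + z_p·σ.
ln(13.1) = 2.573 and ln(47.4) = 3.859; z_{0.05} = -1.645, z_{0.72} = 0.5828.
σ = (3.859 − 2.573)/(0.5828 − (-1.645)) = 0.577.
μ = 2.573 − (-1.645)·0.577 = 3.522.
E[T] = exp(μ + σ²/2) = exp(3.522 + 0.1666) = 40 m³/s.

E[T] ≈ 40 m³/s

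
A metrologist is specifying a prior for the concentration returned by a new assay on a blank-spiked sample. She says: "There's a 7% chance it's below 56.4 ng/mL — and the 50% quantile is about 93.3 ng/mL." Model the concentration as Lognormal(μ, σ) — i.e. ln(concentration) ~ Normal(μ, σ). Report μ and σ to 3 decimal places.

μ ≈ 4.536, σ ≈ 0.341

If T ~ Lognormal(μ,σ) then ln T ~ Normal(μ,σ), so the p-quantile of ln T is μ + z_p·σ.
ln(56.4) = 4.032 and ln(93.3) = 4.536; z_{0.07} = -1.476, z_{0.5} = 0.
σ = (4.536 − 4.032)/(0 − (-1.476)) = 0.341.
μ = 4.032 − (-1.476)·0.341 = 4.536.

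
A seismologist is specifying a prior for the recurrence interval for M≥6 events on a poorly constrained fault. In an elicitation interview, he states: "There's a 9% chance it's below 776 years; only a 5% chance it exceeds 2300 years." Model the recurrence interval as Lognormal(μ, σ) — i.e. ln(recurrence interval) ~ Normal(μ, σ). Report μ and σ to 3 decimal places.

If T ~ Lognormal(μ,σ) then ln T ~ Normal(μ,σ), so the p-quantile of ln T is μ + z_p·σ.
ln(776) = 6.654 and ln(2300) = 7.741; z_{0.09} = -1.341, z_{0.95} = 1.645.
σ = (7.741 − 6.654)/(1.645 − (-1.341)) = 0.364.
μ = 6.654 − (-1.341)·0.364 = 7.142.

μ ≈ 7.142, σ ≈ 0.364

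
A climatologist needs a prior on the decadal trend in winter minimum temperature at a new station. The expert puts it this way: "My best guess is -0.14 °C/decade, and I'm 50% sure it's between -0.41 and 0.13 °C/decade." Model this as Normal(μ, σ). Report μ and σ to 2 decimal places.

A symmetric 50% interval runs μ ± z·σ with z = 0.6745.
Half-width = 0.27, so σ = 0.27/0.6745 = 0.40.
μ is the stated best guess, -0.14.

μ = -0.14, σ = 0.40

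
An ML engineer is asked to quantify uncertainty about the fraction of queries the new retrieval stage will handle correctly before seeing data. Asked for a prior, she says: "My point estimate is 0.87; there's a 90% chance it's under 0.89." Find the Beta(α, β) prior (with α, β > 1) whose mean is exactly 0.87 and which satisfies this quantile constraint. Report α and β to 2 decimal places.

α ≈ 388.47, β ≈ 58.05

With mean 0.87 fixed, write α = 0.87s, β = 0.13s where s = α+β.
Need P(θ < 0.89) = 0.9 under Beta(0.87s, 0.13s). Normal approximation: (q−m)/√(m(1−m)/s) ≈ z_{0.9} = 1.28, so s ≈ 0.87·0.13·(1.28)²/(0.89−0.87)² = 464.4.
At s = 464.4: P(θ<0.89) ≈ 0.905. Adjusting to match 0.9 gives s ≈ 446.51.
So α = 0.87·446.51 ≈ 388.47, β = 0.13·446.51 ≈ 58.05.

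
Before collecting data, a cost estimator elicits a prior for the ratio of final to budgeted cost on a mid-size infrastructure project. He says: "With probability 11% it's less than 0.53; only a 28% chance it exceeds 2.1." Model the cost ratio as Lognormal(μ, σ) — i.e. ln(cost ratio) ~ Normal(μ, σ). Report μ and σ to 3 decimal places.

μ ≈ 0.298, σ ≈ 0.761

If T ~ Lognormal(μ,σ) then ln T ~ Normal(μ,σ), so the p-quantile of ln T is μ + z_p·σ.
ln(0.53) = -0.6349 and ln(2.1) = 0.7419; z_{0.11} = -1.227, z_{0.72} = 0.5828.
σ = (0.7419 − -0.6349)/(0.5828 − (-1.227)) = 0.761.
μ = -0.6349 − (-1.227)·0.761 = 0.298.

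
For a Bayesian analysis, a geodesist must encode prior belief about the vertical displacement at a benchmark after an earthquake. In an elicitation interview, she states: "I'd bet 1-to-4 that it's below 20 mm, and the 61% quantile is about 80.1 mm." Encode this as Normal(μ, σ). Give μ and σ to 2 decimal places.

μ = 65.12, σ = 53.62

The p-quantile of Normal(μ,σ) is μ + z_p·σ, with z_{0.2} = -0.8416 and z_{0.61} = 0.2793.
Eliminate σ: μ = (z₂·x₁ − z₁·x₂)/(z₂ − z₁) = (0.2793·20 − (-0.8416)·80.1)/1.121 = 65.12.
Then σ = (x₂ − x₁)/(z₂ − z₁) = (80.1 − 20)/1.121 = 53.62.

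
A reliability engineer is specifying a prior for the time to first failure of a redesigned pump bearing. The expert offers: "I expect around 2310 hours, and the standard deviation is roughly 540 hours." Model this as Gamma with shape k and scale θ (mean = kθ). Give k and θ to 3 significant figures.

k ≈ 18.3, θ ≈ 126

For Gamma(k, scale θ): mean = kθ, variance = kθ², so CV = 1/√k.
CV = SD/mean = 540/2310 = 0.2338, hence k = 1/CV² = 18.3.
Then θ = mean/k = 2310/18.3 = 126.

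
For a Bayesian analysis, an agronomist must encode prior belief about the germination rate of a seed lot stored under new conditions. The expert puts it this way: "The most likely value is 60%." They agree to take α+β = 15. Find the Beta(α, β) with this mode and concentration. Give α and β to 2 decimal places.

For α,β > 1 the Beta mode is (α−1)/(α+β−2). With α+β = 15, the mode is (α−1)/13.
Set (α−1)/13 = 0.6 → α = 1 + 0.6·13 = 8.80.
β = 15 − α = 6.20.

α = 8.80, β = 6.20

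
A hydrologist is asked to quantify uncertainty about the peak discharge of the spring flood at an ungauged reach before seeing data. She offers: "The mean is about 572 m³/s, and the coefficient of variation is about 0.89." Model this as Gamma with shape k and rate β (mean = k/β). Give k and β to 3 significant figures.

For Gamma(k, rate β): mean = k/β, variance = k/β², so CV = 1/√k.
CV = 0.89, hence k = 1/CV² = 1.26.
Then β = k/mean = 1.26/572 = 0.00221.

k ≈ 1.26, β ≈ 0.00221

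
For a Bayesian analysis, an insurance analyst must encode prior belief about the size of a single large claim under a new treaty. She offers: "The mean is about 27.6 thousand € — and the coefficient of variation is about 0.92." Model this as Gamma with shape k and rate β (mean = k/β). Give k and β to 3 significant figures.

For Gamma(k, rate β): mean = k/β, variance = k/β², so CV = 1/√k.
CV = 0.92, hence k = 1/CV² = 1.18.
Then β = k/mean = 1.18/27.6 = 0.0428.

k ≈ 1.18, β ≈ 0.0428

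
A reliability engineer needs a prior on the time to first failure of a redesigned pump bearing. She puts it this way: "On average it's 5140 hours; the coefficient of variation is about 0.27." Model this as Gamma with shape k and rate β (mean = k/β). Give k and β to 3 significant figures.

k ≈ 13.7, β ≈ 0.00267

For Gamma(k, rate β): mean = k/β, variance = k/β², so CV = 1/√k.
CV = 0.27, hence k = 1/CV² = 13.7.
Then β = k/mean = 13.7/5140 = 0.00267.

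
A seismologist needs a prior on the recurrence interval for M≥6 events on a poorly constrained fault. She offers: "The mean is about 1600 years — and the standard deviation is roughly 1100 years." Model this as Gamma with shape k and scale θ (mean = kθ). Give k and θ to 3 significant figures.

k ≈ 2.12, θ ≈ 756

For Gamma(k, scale θ): mean = kθ, variance = kθ², so CV = 1/√k.
CV = SD/mean = 1100/1600 = 0.6875, hence k = 1/CV² = 2.12.
Then θ = mean/k = 1600/2.12 = 756.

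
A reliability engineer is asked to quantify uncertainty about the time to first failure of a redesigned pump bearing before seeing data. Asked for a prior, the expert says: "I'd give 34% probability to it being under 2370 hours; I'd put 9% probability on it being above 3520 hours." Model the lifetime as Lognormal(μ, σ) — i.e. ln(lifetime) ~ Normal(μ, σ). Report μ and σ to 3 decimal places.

If T ~ Lognormal(μ,σ) then ln T ~ Normal(μ,σ), so the p-quantile of ln T is μ + z_p·σ.
ln(2370) = 7.771 and ln(3520) = 8.166; z_{0.34} = -0.4125, z_{0.91} = 1.341.
σ = (8.166 − 7.771)/(1.341 − (-0.4125)) = 0.226.
μ = 7.771 − (-0.4125)·0.226 = 7.864.

μ ≈ 7.864, σ ≈ 0.226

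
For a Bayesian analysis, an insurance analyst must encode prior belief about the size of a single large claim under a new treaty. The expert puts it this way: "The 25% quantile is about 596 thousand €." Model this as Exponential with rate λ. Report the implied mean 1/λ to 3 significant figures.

P(T < 596.0) = 1 − e^(−λ·596.0) = 0.25, so λ = −ln(1−0.25)/596.0 = −ln(0.75)/596.0 = 0.000483.
Mean = 1/λ = 2070 thousand €.

mean ≈ 2070 thousand €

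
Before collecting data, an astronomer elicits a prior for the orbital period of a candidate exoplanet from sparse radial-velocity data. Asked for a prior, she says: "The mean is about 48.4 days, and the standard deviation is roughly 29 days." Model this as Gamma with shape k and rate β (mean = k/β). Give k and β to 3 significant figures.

For Gamma(k, rate β): mean = k/β, variance = k/β², so CV = 1/√k.
CV = SD/mean = 29/48.4 = 0.5992, hence k = 1/CV² = 2.79.
Then β = k/mean = 2.79/48.4 = 0.0576.

k ≈ 2.79, β ≈ 0.0576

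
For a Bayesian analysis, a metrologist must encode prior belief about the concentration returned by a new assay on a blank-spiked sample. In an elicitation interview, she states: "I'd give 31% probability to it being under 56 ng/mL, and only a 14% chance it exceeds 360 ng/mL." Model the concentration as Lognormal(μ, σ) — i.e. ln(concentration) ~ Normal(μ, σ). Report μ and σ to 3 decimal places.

If T ~ Lognormal(μ,σ) then ln T ~ Normal(μ,σ), so the p-quantile of ln T is μ + z_p·σ.
ln(56) = 4.025 and ln(360) = 5.886; z_{0.31} = -0.4959, z_{0.86} = 1.08.
σ = (5.886 − 4.025)/(1.08 − (-0.4959)) = 1.181.
μ = 4.025 − (-0.4959)·1.181 = 4.611.

μ ≈ 4.611, σ ≈ 1.181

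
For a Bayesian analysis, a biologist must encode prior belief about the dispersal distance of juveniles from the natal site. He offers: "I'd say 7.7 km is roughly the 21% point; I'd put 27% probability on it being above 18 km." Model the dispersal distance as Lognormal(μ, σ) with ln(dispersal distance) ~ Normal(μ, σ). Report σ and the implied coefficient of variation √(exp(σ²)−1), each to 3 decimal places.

σ ≈ 0.598, CV ≈ 0.656

If T ~ Lognormal(μ,σ) then ln T ~ Normal(μ,σ), so the p-quantile of ln T is μ + z_p·σ.
ln(7.7) = 2.041 and ln(18) = 2.89; z_{0.21} = -0.8064, z_{0.73} = 0.6128.
σ = (2.89 − 2.041)/(0.6128 − (-0.8064)) = 0.598.
μ = 2.041 − (-0.8064)·0.598 = 2.524.
CV = √(exp(σ²)−1) = √(exp(0.3580)−1) = 0.656.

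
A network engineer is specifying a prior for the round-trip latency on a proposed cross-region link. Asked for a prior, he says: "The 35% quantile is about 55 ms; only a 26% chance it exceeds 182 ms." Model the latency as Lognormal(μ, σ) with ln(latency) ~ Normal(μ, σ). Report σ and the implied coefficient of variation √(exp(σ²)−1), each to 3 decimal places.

If T ~ Lognormal(μ,σ) then ln T ~ Normal(μ,σ), so the p-quantile of ln T is μ + z_p·σ.
ln(55) = 4.007 and ln(182) = 5.204; z_{0.35} = -0.3853, z_{0.74} = 0.6433.
σ = (5.204 − 4.007)/(0.6433 − (-0.3853)) = 1.163.
μ = 4.007 − (-0.3853)·1.163 = 4.456.
CV = √(exp(σ²)−1) = √(exp(1.3533)−1) = 1.694.

σ ≈ 1.163, CV ≈ 1.694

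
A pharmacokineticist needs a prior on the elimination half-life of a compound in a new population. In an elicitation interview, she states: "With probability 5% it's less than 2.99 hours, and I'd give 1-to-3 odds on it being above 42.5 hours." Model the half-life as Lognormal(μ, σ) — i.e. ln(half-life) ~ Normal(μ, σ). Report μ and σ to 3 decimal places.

If T ~ Lognormal(μ,σ) then ln T ~ Normal(μ,σ), so the p-quantile of ln T is μ + z_p·σ.
ln(2.99) = 1.095 and ln(42.5) = 3.75; z_{0.05} = -1.645, z_{0.75} = 0.6745.
σ = (3.75 − 1.095)/(0.6745 − (-1.645)) = 1.144.
μ = 1.095 − (-1.645)·1.144 = 2.978.

μ ≈ 2.978, σ ≈ 1.144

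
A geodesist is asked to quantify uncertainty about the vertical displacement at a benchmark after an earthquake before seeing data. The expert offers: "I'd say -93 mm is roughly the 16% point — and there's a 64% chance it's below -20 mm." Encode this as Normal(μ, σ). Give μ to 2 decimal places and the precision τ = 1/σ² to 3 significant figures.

For Normal(μ,σ), the p-quantile is μ + z_p·σ. Here z_{0.16} = -0.9945, z_{0.64} = 0.3585.
So -93 = μ − 0.9945σ and -20 = μ + 0.3585σ.
Subtracting: σ = (-20 − -93)/(0.3585 − (-0.9945)) = 53.96.
Then μ = -93 − (-0.9945)·53.96 = -39.34.
Precision τ = 1/σ² = 1/53.96² = 0.000343.

μ = -39.34, τ = 0.000343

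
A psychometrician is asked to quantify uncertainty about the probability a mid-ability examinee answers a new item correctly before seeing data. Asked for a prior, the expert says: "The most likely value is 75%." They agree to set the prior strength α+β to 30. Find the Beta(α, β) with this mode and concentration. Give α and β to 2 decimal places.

For α,β > 1 the Beta mode is (α−1)/(α+β−2). With α+β = 30, the mode is (α−1)/28.
Set (α−1)/28 = 0.75 → α = 1 + 0.75·28 = 22.00.
β = 30 − α = 8.00.

α = 22.00, β = 8.00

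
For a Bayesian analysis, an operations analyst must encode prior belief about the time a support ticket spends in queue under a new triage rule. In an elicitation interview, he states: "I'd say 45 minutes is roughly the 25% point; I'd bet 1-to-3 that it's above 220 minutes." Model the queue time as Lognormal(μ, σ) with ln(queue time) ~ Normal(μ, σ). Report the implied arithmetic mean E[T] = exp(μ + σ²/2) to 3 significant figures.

If T ~ Lognormal(μ,σ) then ln T ~ Normal(μ,σ), so the p-quantile of ln T is μ + z_p·σ.
ln(45) = 3.807 and ln(220) = 5.394; z_{0.25} = -0.6745, z_{0.75} = 0.6745.
σ = (5.394 − 3.807)/(0.6745 − (-0.6745)) = 1.176.
μ = 3.807 − (-0.6745)·1.176 = 4.600.
E[T] = exp(μ + σ²/2) = exp(4.600 + 0.6920) = 199 minutes.

E[T] ≈ 199 minutes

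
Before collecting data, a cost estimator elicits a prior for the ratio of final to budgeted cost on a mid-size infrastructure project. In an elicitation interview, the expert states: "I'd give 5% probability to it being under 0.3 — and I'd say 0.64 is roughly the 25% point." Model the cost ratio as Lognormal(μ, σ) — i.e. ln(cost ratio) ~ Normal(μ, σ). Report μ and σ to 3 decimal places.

μ ≈ 0.080, σ ≈ 0.781

If T ~ Lognormal(μ,σ) then ln T ~ Normal(μ,σ), so the p-quantile of ln T is μ + z_p·σ.
ln(0.3) = -1.204 and ln(0.64) = -0.4463; z_{0.05} = -1.645, z_{0.25} = -0.6745.
σ = (-0.4463 − -1.204)/(-0.6745 − (-1.645)) = 0.781.
μ = -1.204 − (-1.645)·0.781 = 0.080.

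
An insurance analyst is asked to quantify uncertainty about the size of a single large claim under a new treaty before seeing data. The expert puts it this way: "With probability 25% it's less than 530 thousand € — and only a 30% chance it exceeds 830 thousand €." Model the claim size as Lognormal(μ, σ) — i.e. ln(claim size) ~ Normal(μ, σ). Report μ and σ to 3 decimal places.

If T ~ Lognormal(μ,σ) then ln T ~ Normal(μ,σ), so the p-quantile of ln T is μ + z_p·σ.
ln(530) = 6.273 and ln(830) = 6.721; z_{0.25} = -0.6745, z_{0.7} = 0.5244.
σ = (6.721 − 6.273)/(0.5244 − (-0.6745)) = 0.374.
μ = 6.273 − (-0.6745)·0.374 = 6.525.

μ ≈ 6.525, σ ≈ 0.374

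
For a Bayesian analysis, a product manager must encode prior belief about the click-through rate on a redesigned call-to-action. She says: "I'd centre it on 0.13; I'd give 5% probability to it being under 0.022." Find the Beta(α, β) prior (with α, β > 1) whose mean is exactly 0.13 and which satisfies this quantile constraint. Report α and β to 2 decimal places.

α ≈ 1.79, β ≈ 12.00

With mean 0.13 fixed, write α = 0.13s, β = 0.87s where s = α+β.
Need P(θ < 0.022) = 0.05 under Beta(0.13s, 0.87s). Normal approximation: (q−m)/√(m(1−m)/s) ≈ z_{0.05} = -1.64, so s ≈ 0.13·0.87·(-1.64)²/(0.022−0.13)² = 26.2.
At s = 26.2: P(θ<0.022) ≈ 0.008. Adjusting to match 0.05 gives s ≈ 13.79.
So α = 0.13·13.79 ≈ 1.79, β = 0.87·13.79 ≈ 12.00.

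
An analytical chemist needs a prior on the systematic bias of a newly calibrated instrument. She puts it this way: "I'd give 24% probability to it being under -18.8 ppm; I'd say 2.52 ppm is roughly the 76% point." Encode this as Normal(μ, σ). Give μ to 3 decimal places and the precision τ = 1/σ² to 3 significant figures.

The p-quantile of Normal(μ,σ) is μ + z_p·σ, with z_{0.24} = -0.7063 and z_{0.76} = 0.7063.
Eliminate σ: μ = (z₂·x₁ − z₁·x₂)/(z₂ − z₁) = (0.7063·-18.8 − (-0.7063)·2.52)/1.413 = -8.140.
Then σ = (x₂ − x₁)/(z₂ − z₁) = (2.52 − -18.8)/1.413 = 15.093.
Precision τ = 1/σ² = 1/15.09² = 0.00439.

μ = -8.140, τ = 0.00439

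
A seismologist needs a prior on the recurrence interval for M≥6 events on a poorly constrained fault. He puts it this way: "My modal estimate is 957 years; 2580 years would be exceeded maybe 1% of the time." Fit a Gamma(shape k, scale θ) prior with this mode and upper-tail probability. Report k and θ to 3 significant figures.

k ≈ 5.69, θ ≈ 204

Gamma(k,θ) with k>1 has mode (k−1)θ, so θ = 957/(k−1).
Need P(X < 2580) = 0.99 with θ tied to k this way. Start at k = 2, θ = 957: P(X<2580) ≈ 0.751.
Too low — raise k to concentrate. Iterating converges to k ≈ 5.69.
Then θ = 957/(5.69−1) ≈ 204.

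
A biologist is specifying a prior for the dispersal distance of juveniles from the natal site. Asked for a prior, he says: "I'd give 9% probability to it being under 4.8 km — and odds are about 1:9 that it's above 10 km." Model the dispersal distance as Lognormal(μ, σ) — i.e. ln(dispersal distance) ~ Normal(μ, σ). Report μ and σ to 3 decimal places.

μ ≈ 1.944, σ ≈ 0.280

If T ~ Lognormal(μ,σ) then ln T ~ Normal(μ,σ), so the p-quantile of ln T is μ + z_p·σ.
ln(4.8) = 1.569 and ln(10) = 2.303; z_{0.09} = -1.341, z_{0.9} = 1.282.
σ = (2.303 − 1.569)/(1.282 − (-1.341)) = 0.280.
μ = 1.569 − (-1.341)·0.280 = 1.944.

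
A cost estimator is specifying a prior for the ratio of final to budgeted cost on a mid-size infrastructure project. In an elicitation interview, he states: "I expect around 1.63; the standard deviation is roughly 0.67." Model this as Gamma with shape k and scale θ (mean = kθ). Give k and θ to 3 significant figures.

For Gamma(k, scale θ): mean = kθ, variance = kθ², so CV = 1/√k.
CV = SD/mean = 0.67/1.63 = 0.411, hence k = 1/CV² = 5.92.
Then θ = mean/k = 1.63/5.92 = 0.275.

k ≈ 5.92, θ ≈ 0.275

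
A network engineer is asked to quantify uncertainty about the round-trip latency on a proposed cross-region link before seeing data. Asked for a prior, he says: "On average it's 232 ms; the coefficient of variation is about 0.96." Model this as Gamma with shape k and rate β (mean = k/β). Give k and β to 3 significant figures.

For Gamma(k, rate β): mean = k/β, variance = k/β², so CV = 1/√k.
CV = 0.96, hence k = 1/CV² = 1.09.
Then β = k/mean = 1.09/232 = 0.00468.

k ≈ 1.09, β ≈ 0.00468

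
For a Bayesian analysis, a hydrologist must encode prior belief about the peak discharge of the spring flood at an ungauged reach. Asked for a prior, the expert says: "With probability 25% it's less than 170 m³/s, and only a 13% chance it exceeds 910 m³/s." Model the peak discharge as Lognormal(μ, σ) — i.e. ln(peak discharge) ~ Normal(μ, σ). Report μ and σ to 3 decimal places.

If T ~ Lognormal(μ,σ) then ln T ~ Normal(μ,σ), so the p-quantile of ln T is μ + z_p·σ.
ln(170) = 5.136 and ln(910) = 6.813; z_{0.25} = -0.6745, z_{0.87} = 1.126.
σ = (6.813 − 5.136)/(1.126 − (-0.6745)) = 0.932.
μ = 5.136 − (-0.6745)·0.932 = 5.764.

μ ≈ 5.764, σ ≈ 0.932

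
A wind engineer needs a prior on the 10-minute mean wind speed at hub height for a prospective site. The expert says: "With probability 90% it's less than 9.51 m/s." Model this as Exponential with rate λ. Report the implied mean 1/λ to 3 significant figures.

P(T < 9.51) = 1 − e^(−λ·9.51) = 0.9, so λ = −ln(1−0.9)/9.51 = −ln(0.1)/9.51 = 0.242.
Mean = 1/λ = 4.13 m/s.

mean ≈ 4.13 m/s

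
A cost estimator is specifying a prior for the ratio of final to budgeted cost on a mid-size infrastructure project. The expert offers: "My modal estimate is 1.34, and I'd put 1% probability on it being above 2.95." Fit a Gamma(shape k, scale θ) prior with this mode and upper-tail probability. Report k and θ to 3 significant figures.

Gamma(k,θ) with k>1 has mode (k−1)θ, so θ = 1.34/(k−1).
Need P(X < 2.95) = 0.99 with θ tied to k this way. Start at k = 2, θ = 1.34: P(X<2.95) ≈ 0.646.
Too low — raise k to concentrate. Iterating converges to k ≈ 8.74.
Then θ = 1.34/(8.74−1) ≈ 0.173.

k ≈ 8.74, θ ≈ 0.173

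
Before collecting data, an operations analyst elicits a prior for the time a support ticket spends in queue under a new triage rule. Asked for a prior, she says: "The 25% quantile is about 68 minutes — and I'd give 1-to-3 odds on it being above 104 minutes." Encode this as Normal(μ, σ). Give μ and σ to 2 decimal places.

For Normal(μ,σ), the p-quantile is μ + z_p·σ. Here z_{0.25} = -0.6745, z_{0.75} = 0.6745.
So 68 = μ − 0.6745σ and 104 = μ + 0.6745σ.
Subtracting: σ = (104 − 68)/(0.6745 − (-0.6745)) = 26.69.
Then μ = 68 − (-0.6745)·26.69 = 86.00.

μ = 86.00, σ = 26.69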